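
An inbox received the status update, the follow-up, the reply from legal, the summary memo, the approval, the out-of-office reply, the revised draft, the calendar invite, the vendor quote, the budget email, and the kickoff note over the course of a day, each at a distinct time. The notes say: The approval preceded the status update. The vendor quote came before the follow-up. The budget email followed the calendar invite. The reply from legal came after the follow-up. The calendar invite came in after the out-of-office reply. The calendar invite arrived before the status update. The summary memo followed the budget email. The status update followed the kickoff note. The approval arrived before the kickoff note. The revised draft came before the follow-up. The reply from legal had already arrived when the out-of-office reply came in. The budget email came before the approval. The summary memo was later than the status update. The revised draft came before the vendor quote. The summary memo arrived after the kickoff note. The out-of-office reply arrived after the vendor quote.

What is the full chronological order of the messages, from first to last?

The constraints fix every adjacent pair, so only one ordering works:
the revised draft → the vendor quote → the follow-up → the reply from legal → the out-of-office reply → the calendar invite → the budget email → the approval → the kickoff note → the status update → the summary memo.

the revised draft, the vendor quote, the follow-up, the reply from legal, the out-of-office reply, the calendar invite, the budget email, the approval, the kickoff note, the status update, the summary memo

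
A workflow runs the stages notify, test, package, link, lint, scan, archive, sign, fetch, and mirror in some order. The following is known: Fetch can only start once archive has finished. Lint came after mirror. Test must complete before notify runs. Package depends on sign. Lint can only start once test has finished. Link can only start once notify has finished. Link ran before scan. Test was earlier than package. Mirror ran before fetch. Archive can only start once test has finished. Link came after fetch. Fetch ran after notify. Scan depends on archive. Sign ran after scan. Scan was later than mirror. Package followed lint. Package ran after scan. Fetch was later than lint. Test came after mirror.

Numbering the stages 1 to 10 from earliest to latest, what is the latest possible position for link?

7

Link must come before package, scan, and sign — 3 stages forced after it.
Everything else can be placed before link in some valid order, so link can sit as late as position 10 − 3 = 7.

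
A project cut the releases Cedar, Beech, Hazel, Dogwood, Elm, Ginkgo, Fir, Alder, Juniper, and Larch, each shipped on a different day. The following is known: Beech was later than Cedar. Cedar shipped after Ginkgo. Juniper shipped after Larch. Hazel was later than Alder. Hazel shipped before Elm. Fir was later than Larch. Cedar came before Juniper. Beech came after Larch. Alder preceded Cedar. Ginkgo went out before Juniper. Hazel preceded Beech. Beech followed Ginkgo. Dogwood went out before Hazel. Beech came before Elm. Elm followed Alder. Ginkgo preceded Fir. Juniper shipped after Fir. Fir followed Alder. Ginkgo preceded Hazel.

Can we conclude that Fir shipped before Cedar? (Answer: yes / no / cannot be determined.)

cannot be determined

No chain of stated constraints runs from Fir to Cedar, and none runs from Cedar to Fir either.
So the relative order of Fir and Cedar is not fixed by the given facts.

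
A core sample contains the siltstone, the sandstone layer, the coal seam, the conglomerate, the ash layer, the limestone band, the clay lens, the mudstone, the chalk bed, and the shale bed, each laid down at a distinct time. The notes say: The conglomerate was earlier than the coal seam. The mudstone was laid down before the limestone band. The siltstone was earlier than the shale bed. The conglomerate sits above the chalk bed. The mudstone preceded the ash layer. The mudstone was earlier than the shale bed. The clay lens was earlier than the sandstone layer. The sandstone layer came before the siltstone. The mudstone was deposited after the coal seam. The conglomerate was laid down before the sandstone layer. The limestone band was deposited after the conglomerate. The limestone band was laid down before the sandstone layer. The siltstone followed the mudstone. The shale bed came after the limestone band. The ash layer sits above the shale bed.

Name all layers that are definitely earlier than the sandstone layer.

Directly stated before the sandstone layer: the clay lens, the conglomerate, and the limestone band.
The chalk bed reaches the sandstone layer via the chalk bed → the conglomerate → the sandstone layer.
The coal seam reaches the sandstone layer via the coal seam → the mudstone → the limestone band → the sandstone layer.
The mudstone reaches the sandstone layer via the mudstone → the limestone band → the sandstone layer.

the chalk bed, the clay lens, the coal seam, the conglomerate, the limestone band, the mudstone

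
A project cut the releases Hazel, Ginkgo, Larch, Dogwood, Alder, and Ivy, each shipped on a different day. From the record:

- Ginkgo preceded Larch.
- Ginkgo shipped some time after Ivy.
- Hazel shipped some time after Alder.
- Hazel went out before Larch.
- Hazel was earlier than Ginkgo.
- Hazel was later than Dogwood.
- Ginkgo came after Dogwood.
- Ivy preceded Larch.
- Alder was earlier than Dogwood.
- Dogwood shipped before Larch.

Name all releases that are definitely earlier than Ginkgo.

Directly stated before Ginkgo: Dogwood, Hazel, and Ivy.
Alder reaches Ginkgo via Alder → Dogwood → Ginkgo.
No chain forces Larch ahead of Ginkgo.

Alder, Dogwood, Hazel, Ivy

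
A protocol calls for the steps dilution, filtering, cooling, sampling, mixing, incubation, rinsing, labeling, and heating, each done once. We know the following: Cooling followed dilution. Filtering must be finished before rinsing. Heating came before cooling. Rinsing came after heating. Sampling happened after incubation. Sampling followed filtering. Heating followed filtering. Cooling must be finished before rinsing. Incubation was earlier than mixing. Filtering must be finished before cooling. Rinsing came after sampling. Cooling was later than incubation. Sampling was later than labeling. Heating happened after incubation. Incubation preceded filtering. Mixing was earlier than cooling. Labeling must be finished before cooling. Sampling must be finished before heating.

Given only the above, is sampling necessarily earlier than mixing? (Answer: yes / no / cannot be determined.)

No chain of stated constraints runs from sampling to mixing, and none runs from mixing to sampling either.
So the relative order of sampling and mixing is not fixed by the given facts.

cannot be determined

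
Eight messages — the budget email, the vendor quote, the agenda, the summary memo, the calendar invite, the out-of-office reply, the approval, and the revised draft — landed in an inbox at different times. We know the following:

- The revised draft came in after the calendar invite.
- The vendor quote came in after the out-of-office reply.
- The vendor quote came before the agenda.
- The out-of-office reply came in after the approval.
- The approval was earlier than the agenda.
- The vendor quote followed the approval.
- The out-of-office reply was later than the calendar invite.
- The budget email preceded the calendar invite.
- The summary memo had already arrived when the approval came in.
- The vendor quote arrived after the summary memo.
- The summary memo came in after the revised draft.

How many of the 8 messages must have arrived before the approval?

4

Directly stated before the approval: the summary memo.
The budget email reaches the approval via the budget email → the calendar invite → the revised draft → the summary memo → the approval.
The calendar invite reaches the approval via the calendar invite → the revised draft → the summary memo → the approval.
The revised draft reaches the approval via the revised draft → the summary memo → the approval.
No chain forces the vendor quote (or any of the others) ahead of the approval.
That's the budget email, the calendar invite, the revised draft, and the summary memo — 4 in all.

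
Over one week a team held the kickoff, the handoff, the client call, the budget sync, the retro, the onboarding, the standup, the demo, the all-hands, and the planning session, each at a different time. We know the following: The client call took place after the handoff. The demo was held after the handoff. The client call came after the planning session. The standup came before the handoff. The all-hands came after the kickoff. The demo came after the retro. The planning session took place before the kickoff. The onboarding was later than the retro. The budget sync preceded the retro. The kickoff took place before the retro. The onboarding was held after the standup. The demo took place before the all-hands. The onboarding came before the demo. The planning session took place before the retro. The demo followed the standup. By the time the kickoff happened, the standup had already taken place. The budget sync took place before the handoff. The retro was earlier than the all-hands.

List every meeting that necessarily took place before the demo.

the budget sync, the handoff, the kickoff, the onboarding, the planning session, the retro, the standup

Directly stated before the demo: the handoff, the onboarding, the retro, and the standup.
The budget sync reaches the demo via the budget sync → the retro → the demo.
The kickoff reaches the demo via the kickoff → the retro → the demo.
The planning session reaches the demo via the planning session → the retro → the demo.
No chain forces the all-hands (or any of the others) ahead of the demo.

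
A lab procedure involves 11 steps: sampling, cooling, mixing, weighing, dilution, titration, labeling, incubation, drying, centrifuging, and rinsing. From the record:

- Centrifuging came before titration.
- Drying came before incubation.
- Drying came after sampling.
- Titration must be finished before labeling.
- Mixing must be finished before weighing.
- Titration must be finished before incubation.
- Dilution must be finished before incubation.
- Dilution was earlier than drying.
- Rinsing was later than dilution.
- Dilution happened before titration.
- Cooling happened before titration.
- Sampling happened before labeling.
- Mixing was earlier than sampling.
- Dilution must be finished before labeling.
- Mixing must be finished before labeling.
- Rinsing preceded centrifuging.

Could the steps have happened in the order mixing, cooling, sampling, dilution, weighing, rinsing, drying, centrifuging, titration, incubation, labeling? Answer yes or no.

Check each stated constraint against the proposed order — e.g. sampling is ahead of labeling; mixing is ahead of labeling. Every pair is in the required order; nothing is violated.

yes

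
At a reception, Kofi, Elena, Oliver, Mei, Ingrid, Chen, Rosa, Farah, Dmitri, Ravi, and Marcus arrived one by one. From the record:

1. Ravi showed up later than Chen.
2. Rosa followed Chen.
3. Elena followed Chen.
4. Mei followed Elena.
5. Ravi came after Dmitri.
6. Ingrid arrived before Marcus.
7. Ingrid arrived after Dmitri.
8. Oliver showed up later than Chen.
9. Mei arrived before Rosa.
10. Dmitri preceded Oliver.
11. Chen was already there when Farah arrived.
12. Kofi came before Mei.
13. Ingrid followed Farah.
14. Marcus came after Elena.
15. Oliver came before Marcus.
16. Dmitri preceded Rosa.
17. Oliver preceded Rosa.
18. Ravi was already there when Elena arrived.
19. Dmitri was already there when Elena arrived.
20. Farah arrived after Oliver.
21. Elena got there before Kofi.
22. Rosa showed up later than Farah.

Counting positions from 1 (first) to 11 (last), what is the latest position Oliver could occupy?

Oliver must come before Farah, Ingrid, Marcus, and Rosa — 4 guests forced after them.
Everything else can be placed before Oliver in some valid order, so Oliver can sit as late as position 11 − 4 = 7.

7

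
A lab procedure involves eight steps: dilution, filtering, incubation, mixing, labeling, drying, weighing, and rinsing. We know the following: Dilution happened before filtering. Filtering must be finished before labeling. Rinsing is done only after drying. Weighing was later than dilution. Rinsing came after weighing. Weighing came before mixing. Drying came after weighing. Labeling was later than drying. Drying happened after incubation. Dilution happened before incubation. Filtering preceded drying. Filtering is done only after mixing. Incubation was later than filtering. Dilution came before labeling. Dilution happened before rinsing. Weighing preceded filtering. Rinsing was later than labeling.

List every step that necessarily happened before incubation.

dilution, filtering, mixing, weighing

Directly stated before incubation: dilution and filtering.
Mixing reaches incubation via mixing → filtering → incubation.
Weighing reaches incubation via weighing → filtering → incubation.
No chain forces drying (or any of the others) ahead of incubation.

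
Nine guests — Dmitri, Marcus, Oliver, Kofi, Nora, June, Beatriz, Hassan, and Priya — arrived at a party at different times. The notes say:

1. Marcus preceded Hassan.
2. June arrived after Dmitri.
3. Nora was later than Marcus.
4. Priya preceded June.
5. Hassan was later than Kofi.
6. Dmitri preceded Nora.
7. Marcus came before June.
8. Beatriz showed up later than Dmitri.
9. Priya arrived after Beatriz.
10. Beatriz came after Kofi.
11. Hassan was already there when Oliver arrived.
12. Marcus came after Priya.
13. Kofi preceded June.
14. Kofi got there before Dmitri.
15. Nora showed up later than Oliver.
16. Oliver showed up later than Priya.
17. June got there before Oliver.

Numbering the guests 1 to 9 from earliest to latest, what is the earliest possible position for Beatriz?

Dmitri and Kofi must both come before Beatriz — 2 forced predecessors.
Nothing else is forced ahead of Beatriz, so their earliest slot is position 2 + 1 = 3.

3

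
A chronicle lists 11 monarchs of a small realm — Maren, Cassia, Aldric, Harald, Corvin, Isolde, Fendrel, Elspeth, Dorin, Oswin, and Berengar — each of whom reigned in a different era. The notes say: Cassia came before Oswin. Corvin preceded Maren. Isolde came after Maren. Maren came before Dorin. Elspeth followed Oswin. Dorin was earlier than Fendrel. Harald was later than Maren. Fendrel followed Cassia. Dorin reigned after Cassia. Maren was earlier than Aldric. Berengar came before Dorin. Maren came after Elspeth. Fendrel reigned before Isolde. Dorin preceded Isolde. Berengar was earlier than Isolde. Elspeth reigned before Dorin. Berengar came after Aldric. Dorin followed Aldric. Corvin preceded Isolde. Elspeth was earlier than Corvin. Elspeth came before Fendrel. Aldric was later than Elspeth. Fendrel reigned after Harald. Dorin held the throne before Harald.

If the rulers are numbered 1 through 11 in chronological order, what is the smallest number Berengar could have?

Aldric, Cassia, Corvin, Elspeth, Maren, and Oswin must all come before Berengar — 6 forced predecessors.
Nothing else is forced ahead of Berengar, so their earliest slot is position 6 + 1 = 7.

7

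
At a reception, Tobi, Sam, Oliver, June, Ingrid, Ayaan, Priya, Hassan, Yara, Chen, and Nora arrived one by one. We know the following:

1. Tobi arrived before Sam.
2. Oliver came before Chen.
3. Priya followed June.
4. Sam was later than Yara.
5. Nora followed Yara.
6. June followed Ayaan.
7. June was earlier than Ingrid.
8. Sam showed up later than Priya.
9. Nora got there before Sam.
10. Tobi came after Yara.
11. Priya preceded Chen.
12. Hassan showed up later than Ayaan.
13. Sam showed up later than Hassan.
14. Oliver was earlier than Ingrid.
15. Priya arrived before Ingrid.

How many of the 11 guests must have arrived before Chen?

Directly stated before Chen: Oliver and Priya.
Ayaan reaches Chen via Ayaan → June → Priya → Chen.
June reaches Chen via June → Priya → Chen.
That's Ayaan, June, Oliver, and Priya — 4 in all.

4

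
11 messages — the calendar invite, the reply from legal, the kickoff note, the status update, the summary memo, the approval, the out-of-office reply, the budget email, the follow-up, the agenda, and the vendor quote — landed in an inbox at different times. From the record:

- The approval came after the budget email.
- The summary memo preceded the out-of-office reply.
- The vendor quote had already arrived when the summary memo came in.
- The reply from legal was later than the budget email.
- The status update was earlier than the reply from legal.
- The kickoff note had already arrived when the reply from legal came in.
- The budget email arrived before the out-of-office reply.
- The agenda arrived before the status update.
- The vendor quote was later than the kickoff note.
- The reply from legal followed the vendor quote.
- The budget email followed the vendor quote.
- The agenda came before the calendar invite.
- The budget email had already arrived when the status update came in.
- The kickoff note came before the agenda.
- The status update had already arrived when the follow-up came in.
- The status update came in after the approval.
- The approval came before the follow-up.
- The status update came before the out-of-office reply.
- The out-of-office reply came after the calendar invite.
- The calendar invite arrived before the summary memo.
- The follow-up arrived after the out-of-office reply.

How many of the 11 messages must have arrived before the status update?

Directly stated before the status update: the agenda, the approval, and the budget email.
The kickoff note reaches the status update via the kickoff note → the agenda → the status update.
The vendor quote reaches the status update via the vendor quote → the budget email → the status update.
No chain forces the reply from legal (or any of the others) ahead of the status update.
That's the agenda, the approval, the budget email, the kickoff note, and the vendor quote — 5 in all.

5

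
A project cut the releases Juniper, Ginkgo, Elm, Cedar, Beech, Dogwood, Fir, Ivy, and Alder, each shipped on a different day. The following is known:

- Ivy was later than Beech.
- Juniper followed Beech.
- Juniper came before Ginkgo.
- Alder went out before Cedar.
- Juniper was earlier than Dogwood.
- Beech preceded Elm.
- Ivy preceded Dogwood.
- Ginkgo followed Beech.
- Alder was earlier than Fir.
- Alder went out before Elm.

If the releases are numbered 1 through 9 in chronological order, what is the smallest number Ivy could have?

Beech must come before Ivy — 1 forced predecessor.
Nothing else is forced ahead of Ivy, so its earliest slot is position 1 + 1 = 2.

2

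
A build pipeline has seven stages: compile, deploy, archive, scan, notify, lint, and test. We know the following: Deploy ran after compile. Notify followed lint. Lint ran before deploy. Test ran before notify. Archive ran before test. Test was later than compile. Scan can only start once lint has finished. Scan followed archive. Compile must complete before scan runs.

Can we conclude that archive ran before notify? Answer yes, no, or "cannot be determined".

yes

Chain the constraints: archive → test → notify. Each link is directly stated, so archive comes before notify.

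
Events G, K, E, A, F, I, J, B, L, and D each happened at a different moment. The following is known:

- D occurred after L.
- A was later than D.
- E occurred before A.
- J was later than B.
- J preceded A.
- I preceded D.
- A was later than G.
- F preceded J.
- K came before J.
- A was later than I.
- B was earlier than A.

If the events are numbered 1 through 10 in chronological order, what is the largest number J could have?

9

J must come before A — 1 event forced after it.
Everything else can be placed before J in some valid order, so J can sit as late as position 10 − 1 = 9.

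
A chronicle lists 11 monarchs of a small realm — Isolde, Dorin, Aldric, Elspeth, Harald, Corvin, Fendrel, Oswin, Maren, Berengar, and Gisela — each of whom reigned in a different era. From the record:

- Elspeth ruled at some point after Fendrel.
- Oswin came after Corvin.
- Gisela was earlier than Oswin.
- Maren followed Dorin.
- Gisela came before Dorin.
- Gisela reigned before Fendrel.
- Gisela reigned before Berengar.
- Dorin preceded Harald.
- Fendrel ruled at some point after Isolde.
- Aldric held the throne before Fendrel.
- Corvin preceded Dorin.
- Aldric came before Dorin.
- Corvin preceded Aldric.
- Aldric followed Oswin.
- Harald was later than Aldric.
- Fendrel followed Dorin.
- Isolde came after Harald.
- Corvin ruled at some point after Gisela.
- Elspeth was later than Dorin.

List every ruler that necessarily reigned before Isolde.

Directly stated before Isolde: Harald.
Aldric reaches Isolde via Aldric → Harald → Isolde.
Corvin reaches Isolde via Corvin → Aldric → Harald → Isolde.
Dorin reaches Isolde via Dorin → Harald → Isolde.
Likewise Gisela and Oswin each reach Isolde by chaining the stated constraints.
No chain forces Maren (or any of the others) ahead of Isolde.

Aldric, Corvin, Dorin, Gisela, Harald, Oswin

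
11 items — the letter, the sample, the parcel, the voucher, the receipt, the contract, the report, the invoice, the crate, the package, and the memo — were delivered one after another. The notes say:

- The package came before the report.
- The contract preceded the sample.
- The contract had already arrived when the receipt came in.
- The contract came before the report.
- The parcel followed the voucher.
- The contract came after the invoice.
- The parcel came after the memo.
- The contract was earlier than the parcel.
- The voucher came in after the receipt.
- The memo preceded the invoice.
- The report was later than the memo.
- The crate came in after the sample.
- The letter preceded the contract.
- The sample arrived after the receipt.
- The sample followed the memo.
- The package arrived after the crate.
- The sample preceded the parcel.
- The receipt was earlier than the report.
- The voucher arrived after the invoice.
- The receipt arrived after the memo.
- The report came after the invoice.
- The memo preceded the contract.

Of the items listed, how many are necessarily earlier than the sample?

Directly stated before the sample: the contract, the memo, and the receipt.
The invoice reaches the sample via the invoice → the contract → the sample.
The letter reaches the sample via the letter → the contract → the sample.
No chain forces the parcel (or any of the others) ahead of the sample.
That's the contract, the invoice, the letter, the memo, and the receipt — 5 in all.

5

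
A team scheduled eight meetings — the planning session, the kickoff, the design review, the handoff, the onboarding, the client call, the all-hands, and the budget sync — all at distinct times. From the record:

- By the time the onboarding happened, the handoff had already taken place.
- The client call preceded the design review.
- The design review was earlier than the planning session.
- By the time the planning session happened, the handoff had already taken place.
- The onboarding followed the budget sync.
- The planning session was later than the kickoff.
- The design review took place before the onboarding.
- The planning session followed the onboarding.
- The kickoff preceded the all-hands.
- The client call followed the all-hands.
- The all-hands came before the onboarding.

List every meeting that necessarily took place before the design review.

Directly stated before the design review: the client call.
The all-hands reaches the design review via the all-hands → the client call → the design review.
The kickoff reaches the design review via the kickoff → the all-hands → the client call → the design review.
No chain forces the planning session (or any of the others) ahead of the design review.

the all-hands, the client call, the kickoff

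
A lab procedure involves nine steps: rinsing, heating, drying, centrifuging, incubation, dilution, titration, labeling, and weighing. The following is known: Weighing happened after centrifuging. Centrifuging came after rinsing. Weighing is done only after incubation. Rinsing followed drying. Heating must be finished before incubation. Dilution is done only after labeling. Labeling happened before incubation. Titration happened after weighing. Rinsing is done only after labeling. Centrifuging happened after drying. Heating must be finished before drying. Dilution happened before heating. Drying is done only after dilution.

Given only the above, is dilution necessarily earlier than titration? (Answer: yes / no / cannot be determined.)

yes

Chain the constraints: dilution → heating → incubation → weighing → titration. Each link is directly stated, so dilution comes before titration.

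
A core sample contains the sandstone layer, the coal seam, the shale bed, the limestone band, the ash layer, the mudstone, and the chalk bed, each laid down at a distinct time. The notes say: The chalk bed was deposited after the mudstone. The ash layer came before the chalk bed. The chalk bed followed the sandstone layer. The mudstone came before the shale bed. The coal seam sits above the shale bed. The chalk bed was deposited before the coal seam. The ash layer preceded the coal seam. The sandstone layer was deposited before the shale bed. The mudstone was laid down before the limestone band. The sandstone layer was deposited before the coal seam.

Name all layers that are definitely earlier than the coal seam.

the ash layer, the chalk bed, the mudstone, the sandstone layer, the shale bed

Directly stated before the coal seam: the ash layer, the chalk bed, the sandstone layer, and the shale bed.
The mudstone reaches the coal seam via the mudstone → the chalk bed → the coal seam.
No chain forces the limestone band ahead of the coal seam.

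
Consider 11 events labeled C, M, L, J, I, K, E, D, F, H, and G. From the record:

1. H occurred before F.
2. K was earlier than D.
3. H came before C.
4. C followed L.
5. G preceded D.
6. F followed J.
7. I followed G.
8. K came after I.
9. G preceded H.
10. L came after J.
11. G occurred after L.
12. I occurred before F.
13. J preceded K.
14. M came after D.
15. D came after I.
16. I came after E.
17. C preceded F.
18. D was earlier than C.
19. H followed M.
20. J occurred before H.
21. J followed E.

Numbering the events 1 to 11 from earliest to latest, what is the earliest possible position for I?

5

E, G, J, and L must all come before I — 4 forced predecessors.
Nothing else is forced ahead of I, so its earliest slot is position 4 + 1 = 5.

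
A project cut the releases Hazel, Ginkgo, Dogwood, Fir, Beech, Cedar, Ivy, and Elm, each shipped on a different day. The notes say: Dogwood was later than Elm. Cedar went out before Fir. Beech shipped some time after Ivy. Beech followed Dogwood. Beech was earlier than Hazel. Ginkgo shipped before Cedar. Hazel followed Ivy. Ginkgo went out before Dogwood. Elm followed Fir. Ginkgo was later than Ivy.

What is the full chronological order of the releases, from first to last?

Ivy, Ginkgo, Cedar, Fir, Elm, Dogwood, Beech, Hazel

The constraints fix every adjacent pair, so only one ordering works:
Ivy → Ginkgo → Cedar → Fir → Elm → Dogwood → Beech → Hazel.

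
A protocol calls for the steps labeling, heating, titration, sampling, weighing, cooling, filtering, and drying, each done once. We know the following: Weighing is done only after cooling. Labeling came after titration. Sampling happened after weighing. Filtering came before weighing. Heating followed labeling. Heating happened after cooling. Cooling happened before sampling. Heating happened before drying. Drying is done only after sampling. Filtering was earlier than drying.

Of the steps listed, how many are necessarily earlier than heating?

Directly stated before heating: cooling and labeling.
Titration reaches heating via titration → labeling → heating.
That's cooling, labeling, and titration — 3 in all.

3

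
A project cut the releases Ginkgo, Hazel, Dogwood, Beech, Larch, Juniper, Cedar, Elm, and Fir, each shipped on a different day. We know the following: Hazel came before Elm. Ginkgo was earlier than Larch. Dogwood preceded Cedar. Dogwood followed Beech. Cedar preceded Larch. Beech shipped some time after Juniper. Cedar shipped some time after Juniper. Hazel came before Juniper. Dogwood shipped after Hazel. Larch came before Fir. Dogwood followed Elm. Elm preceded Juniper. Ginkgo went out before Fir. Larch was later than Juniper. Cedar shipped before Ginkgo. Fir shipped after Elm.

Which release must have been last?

Every other release has a chain of constraints placing it before Fir, so Fir is last.

Fir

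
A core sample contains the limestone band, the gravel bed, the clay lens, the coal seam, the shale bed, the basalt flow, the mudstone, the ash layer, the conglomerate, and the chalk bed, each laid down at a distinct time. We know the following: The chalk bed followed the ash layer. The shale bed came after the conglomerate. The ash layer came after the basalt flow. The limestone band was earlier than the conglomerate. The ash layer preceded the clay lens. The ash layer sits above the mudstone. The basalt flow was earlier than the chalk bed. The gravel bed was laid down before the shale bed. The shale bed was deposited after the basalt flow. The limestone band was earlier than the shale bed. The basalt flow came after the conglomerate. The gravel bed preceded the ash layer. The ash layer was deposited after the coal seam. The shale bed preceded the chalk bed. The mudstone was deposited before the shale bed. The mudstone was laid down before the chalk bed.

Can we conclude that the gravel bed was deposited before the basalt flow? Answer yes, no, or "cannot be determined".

cannot be determined

No chain of stated constraints runs from the gravel bed to the basalt flow, and none runs from the basalt flow to the gravel bed either.
So the relative order of the gravel bed and the basalt flow is not fixed by the given facts.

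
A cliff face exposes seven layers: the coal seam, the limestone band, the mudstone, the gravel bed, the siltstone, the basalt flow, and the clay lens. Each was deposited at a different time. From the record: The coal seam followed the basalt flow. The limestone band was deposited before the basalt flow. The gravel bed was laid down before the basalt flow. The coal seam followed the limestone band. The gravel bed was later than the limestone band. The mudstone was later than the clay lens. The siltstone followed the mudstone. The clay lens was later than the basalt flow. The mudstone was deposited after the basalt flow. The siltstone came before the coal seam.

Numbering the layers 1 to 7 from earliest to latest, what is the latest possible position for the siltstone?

The siltstone must come before the coal seam — 1 layer forced after it.
Everything else can be placed before the siltstone in some valid order, so the siltstone can sit as late as position 7 − 1 = 6.

6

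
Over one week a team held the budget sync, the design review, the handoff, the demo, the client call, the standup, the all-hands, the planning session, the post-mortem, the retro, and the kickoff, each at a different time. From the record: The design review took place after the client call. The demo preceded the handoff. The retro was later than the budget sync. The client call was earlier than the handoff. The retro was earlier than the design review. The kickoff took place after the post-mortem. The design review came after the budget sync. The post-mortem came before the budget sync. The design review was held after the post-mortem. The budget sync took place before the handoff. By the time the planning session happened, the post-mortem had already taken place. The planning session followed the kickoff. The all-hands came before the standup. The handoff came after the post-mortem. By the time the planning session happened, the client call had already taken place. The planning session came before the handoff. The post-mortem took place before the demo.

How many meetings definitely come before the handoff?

6

Directly stated before the handoff: the budget sync, the client call, the demo, the planning session, and the post-mortem.
The kickoff reaches the handoff via the kickoff → the planning session → the handoff.
That's the budget sync, the client call, the demo, the kickoff, the planning session, and the post-mortem — 6 in all.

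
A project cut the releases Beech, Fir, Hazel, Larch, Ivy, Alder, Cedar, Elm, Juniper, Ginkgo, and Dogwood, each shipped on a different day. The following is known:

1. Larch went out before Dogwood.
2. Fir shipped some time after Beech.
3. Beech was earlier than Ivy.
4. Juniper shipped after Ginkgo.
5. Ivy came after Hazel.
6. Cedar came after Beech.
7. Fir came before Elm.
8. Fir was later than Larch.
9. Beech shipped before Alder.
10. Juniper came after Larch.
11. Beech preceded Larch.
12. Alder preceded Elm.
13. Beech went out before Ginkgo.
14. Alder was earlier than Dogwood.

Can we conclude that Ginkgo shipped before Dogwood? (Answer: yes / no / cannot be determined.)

cannot be determined

No chain of stated constraints runs from Ginkgo to Dogwood, and none runs from Dogwood to Ginkgo either.
So the relative order of Ginkgo and Dogwood is not fixed by the given facts.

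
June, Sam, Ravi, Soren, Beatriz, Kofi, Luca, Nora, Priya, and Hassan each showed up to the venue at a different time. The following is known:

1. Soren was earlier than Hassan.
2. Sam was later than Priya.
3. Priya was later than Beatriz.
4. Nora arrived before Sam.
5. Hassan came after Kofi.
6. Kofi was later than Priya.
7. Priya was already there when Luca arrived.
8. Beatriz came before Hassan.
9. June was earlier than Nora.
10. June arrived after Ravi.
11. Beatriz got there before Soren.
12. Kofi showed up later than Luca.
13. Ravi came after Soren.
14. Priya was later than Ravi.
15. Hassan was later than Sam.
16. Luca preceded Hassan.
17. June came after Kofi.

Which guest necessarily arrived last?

Every other guest has a chain of constraints placing them before Hassan, so Hassan is last.

Hassan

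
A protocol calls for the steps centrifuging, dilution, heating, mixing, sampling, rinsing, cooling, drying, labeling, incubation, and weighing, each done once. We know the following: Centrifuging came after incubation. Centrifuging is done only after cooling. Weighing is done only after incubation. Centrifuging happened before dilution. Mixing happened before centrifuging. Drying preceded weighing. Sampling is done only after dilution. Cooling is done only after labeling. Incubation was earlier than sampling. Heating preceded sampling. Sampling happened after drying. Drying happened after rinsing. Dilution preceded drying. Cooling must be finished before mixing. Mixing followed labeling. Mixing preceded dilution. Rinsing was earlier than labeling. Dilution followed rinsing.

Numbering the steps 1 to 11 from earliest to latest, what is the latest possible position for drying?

Drying must come before sampling and weighing — 2 steps forced after it.
Everything else can be placed before drying in some valid order, so drying can sit as late as position 11 − 2 = 9.

9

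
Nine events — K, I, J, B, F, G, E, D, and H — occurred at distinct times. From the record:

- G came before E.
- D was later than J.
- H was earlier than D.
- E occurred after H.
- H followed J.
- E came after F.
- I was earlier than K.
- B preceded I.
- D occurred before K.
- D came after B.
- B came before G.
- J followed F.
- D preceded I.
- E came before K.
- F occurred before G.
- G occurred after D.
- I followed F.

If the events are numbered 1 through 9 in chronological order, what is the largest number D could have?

5

D must come before E, G, I, and K — 4 events forced after it.
Everything else can be placed before D in some valid order, so D can sit as late as position 9 − 4 = 5.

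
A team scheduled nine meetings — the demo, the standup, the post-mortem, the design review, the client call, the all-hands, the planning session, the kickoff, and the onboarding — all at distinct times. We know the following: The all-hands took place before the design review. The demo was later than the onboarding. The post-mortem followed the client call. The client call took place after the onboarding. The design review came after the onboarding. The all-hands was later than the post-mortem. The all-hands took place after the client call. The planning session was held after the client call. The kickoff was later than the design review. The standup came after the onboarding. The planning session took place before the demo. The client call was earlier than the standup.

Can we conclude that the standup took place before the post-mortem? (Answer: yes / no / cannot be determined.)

cannot be determined

No chain of stated constraints runs from the standup to the post-mortem, and none runs from the post-mortem to the standup either.
So the relative order of the standup and the post-mortem is not fixed by the given facts.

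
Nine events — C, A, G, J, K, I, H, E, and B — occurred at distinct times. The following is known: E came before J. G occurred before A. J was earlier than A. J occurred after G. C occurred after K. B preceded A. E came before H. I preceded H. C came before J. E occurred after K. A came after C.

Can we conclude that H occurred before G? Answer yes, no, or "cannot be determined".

cannot be determined

No chain of stated constraints runs from H to G, and none runs from G to H either.
So the relative order of H and G is not fixed by the given facts.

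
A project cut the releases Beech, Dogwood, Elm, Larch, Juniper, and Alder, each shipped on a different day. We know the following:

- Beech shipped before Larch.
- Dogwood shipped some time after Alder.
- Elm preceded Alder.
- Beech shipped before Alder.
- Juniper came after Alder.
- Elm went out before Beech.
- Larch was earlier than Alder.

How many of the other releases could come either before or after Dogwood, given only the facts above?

1

Forced before Dogwood: Alder, Beech, Elm, and Larch.
That leaves Juniper with no forced order relative to Dogwood — 1.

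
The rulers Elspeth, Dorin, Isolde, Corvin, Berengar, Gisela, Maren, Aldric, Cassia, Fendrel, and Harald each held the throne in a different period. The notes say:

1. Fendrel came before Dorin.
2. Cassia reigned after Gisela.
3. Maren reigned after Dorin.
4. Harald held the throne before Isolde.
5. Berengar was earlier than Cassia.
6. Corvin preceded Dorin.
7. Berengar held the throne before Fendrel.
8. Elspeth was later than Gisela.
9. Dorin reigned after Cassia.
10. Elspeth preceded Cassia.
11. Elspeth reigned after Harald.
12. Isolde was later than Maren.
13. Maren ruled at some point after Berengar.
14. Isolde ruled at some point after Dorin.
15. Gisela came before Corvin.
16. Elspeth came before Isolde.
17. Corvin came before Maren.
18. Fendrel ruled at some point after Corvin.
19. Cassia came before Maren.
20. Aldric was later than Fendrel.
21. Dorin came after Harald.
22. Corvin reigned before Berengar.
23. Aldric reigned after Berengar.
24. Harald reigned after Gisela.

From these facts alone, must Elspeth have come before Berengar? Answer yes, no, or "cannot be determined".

No chain of stated constraints runs from Elspeth to Berengar, and none runs from Berengar to Elspeth either.
So the relative order of Elspeth and Berengar is not fixed by the given facts.

cannot be determined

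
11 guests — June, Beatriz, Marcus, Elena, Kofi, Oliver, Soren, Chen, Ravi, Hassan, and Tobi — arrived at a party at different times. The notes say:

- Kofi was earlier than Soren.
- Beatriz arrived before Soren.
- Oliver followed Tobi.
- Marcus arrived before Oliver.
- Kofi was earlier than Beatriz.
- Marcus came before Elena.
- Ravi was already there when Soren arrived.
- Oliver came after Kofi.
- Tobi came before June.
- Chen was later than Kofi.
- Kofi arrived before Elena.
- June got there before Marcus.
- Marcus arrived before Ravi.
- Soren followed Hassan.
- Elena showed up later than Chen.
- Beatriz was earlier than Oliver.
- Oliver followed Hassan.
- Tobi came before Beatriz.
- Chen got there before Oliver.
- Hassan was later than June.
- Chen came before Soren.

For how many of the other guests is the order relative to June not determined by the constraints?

3

Forced before June: Tobi; forced after June: Elena, Hassan, Marcus, Oliver, Ravi, and Soren.
That leaves Beatriz, Chen, and Kofi with no forced order relative to June — 3.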